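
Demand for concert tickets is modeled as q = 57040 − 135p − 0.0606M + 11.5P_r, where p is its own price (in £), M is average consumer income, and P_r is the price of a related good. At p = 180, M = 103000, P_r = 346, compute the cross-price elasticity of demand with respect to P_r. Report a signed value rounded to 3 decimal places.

At the given values, q = 57040 − 135(180) − 0.0606(103000) + 11.5(346) = 30477.2.
∂q/∂P_r = 11.5.
E = (11.5) × (346/30477.2) = 0.13055…

0.131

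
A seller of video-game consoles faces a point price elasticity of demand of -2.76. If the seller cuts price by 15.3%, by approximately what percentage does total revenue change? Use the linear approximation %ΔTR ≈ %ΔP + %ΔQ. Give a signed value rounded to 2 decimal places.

+26.93%

%ΔQ ≈ Ed × %ΔP = (-2.76) × (-15.3%) = +42.2280%
%ΔTR ≈ %ΔP + %ΔQ = (-15.3%) + (+42.2280%) = +26.9280%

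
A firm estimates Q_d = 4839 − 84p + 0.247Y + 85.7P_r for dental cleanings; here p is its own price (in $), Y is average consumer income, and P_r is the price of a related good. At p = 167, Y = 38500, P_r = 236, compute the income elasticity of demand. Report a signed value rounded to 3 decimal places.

At the given values, Q_d = 4839 − 84(167) + 0.247(38500) + 85.7(236) = 20545.7.
∂Q_d/∂Y = 0.247.
E = (0.247) × (38500/20545.7) = 0.46284…

0.463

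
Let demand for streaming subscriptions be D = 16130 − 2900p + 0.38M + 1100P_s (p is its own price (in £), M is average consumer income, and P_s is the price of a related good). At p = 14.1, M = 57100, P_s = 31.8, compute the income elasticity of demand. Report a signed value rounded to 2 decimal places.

0.68

At the given values, D = 16130 − 2900(14.1) + 0.38(57100) + 1100(31.8) = 31918.
∂D/∂M = 0.38.
E = (0.38) × (57100/31918) = 0.6798…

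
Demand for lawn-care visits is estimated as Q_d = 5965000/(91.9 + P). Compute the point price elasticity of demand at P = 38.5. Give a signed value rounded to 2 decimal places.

-0.30

dQ_d/dP = −5965000/(91.9 + P)² = -350.797. At P = 38.5, Q_d = 45743.9.
Ed = (dQ_d/dP)·(P/Q_d) = (-350.797) × (38.5/45743.9) = -0.2952…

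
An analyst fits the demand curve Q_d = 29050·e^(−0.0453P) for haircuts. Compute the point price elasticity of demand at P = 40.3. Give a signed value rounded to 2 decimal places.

dQ_d/dP = −0.0453·Q_d = -212.032. At P = 40.3, Q_d = 4680.61.
Ed = (dQ_d/dP)·(P/Q_d) = (-212.032) × (40.3/4680.61) = -1.8255…

-1.83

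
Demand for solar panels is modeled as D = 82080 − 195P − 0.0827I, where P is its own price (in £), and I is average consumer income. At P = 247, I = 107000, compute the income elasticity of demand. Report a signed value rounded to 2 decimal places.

At the given values, D = 82080 − 195(247) − 0.0827(107000) = 25066.1.
∂D/∂I = -0.0827.
E = (-0.0827) × (107000/25066.1) = -0.3530…

-0.35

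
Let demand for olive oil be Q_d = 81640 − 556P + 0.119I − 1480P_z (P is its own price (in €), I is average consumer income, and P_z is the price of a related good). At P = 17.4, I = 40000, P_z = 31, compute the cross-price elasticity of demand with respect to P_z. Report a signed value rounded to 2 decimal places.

-1.49

At the given values, Q_d = 81640 − 556(17.4) + 0.119(40000) − 1480(31) = 30845.6.
∂Q_d/∂P_z = -1480.
E = (-1480) × (31/30845.6) = -1.4874…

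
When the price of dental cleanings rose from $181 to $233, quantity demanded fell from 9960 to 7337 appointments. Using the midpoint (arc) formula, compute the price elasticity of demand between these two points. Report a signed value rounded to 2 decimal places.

%ΔQ = (7337 − 9960) / [(9960 + 7337)/2] = -2623/8648.5 = -0.303289…
%ΔP = (233 − 181) / [(181 + 233)/2] = 52/207 = 0.251207…
Arc Ed = %ΔQ / %ΔP = (-2623/8648.5) / (52/207) = -1.2073…

-1.21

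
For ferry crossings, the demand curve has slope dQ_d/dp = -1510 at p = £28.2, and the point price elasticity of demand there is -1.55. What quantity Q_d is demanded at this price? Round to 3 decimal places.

27472.258

Ed = (dQ_d/dp)·(p/Q_d) ⇒ Q_d = (dQ_d/dp)·p/Ed = (-1510)·28.2/(-1.55) = 27472.25806…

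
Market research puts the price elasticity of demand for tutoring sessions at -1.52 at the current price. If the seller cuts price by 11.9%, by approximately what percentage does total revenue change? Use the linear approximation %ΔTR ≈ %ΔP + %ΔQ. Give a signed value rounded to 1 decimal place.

%ΔQ ≈ Ed × %ΔP = (-1.52) × (-11.9%) = +18.0880%
%ΔTR ≈ %ΔP + %ΔQ = (-11.9%) + (+18.0880%) = +6.1880%

+6.2%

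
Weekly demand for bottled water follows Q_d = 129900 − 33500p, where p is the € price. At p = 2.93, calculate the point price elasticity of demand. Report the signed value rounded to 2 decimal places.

-3.09

dQ_d/dp = −33500. At p = 2.93, Q_d = 129900 − 33500(2.93) = 31745.
Ed = (dQ_d/dp)·(p/Q_d) = −33500 × (2.93/31745) = -3.0919…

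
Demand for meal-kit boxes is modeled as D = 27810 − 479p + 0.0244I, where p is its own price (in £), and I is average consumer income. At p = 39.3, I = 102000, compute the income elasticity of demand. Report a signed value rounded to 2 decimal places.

0.22

At the given values, D = 27810 − 479(39.3) + 0.0244(102000) = 11474.1.
∂D/∂I = 0.0244.
E = (0.0244) × (102000/11474.1) = 0.2169…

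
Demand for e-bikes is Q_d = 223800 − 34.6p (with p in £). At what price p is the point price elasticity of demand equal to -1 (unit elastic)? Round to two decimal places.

Ed = −34.6p/(223800 − 34.6p). Set this equal to -1:
34.6p = 1·(223800 − 34.6p) ⇒ 34.6p(1 + 1) = 1·223800
p = 1·223800 / (34.6·2) = 3234.1040…

3234.10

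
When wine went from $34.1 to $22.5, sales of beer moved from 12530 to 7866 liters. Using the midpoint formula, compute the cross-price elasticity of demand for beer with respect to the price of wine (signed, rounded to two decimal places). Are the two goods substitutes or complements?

1.12; substitutes

%ΔQ_{beer} = (7866 − 12530)/avg = -4664/10198 = -0.457344…
%ΔP_{wine} = (22.5 − 34.1)/avg = -11.6/28.3 = -0.409893…
E_cross = (-4664/10198) / (-11.6/28.3) = 1.1157…
E_cross > 0 ⇒ the goods are substitutes.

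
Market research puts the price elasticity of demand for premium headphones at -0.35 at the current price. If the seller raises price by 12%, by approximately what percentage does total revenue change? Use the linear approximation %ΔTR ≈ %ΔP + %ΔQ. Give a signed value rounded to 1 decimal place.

%ΔQ ≈ Ed × %ΔP = (-0.35) × (+12%) = -4.2000%
%ΔTR ≈ %ΔP + %ΔQ = (+12%) + (-4.2000%) = +7.8000%

+7.8%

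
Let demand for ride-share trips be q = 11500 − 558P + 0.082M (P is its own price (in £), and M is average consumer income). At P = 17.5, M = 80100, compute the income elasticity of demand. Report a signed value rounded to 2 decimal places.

0.79

At the given values, q = 11500 − 558(17.5) + 0.082(80100) = 8303.2.
∂q/∂M = 0.082.
E = (0.082) × (80100/8303.2) = 0.7910…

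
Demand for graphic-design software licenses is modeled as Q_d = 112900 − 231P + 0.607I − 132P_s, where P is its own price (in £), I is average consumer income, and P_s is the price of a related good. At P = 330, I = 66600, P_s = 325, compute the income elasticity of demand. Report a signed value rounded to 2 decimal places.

At the given values, Q_d = 112900 − 231(330) + 0.607(66600) − 132(325) = 34196.2.
∂Q_d/∂I = 0.607.
E = (0.607) × (66600/34196.2) = 1.1821…

1.18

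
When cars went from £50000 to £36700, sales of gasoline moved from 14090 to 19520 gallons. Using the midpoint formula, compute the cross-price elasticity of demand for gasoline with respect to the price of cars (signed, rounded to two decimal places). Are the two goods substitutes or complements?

-1.05; complements

%ΔQ_{gasoline} = (19520 − 14090)/avg = 5430/16805 = 0.323118…
%ΔP_{cars} = (36700 − 50000)/avg = -13300/43350 = -0.306805…
E_cross = (5430/16805) / (-13300/43350) = -1.0531…
E_cross < 0 ⇒ the goods are complements.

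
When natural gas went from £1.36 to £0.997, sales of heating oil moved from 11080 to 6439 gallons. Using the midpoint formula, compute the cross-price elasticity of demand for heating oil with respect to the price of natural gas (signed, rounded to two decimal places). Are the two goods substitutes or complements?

1.72; substitutes

%ΔQ_{heating oil} = (6439 − 11080)/avg = -4641/8759.5 = -0.529824…
%ΔP_{natural gas} = (0.997 − 1.36)/avg = -0.363/1.1785 = -0.308018…
E_cross = (-4641/8759.5) / (-0.363/1.1785) = 1.7201…
E_cross > 0 ⇒ the goods are substitutes.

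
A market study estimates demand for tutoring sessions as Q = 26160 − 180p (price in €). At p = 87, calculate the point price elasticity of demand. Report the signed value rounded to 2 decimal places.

-1.49

dQ/dp = −180. At p = 87, Q = 26160 − 180(87) = 10500.
Ed = (dQ/dp)·(p/Q) = −180 × (87/10500) = -1.4914…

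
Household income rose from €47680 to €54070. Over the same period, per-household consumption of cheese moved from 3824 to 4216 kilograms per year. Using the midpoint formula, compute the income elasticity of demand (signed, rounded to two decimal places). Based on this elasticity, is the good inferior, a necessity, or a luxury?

%ΔQ = (4216 − 3824)/[( 3824 + 4216)/2] = 392/4020 = 0.097512…
%ΔIncome = (54070 − 47680)/[( 47680 + 54070)/2] = 6390/50875 = 0.125601…
E_income = (392/4020) / (6390/50875) = 0.7763…
0 < E_income < 1 ⇒ normal good, necessity.

0.78; necessity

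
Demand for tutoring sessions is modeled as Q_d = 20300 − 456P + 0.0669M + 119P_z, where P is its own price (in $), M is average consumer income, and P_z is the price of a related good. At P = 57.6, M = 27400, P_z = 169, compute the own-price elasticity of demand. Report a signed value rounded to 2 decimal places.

-1.64

At the given values, Q_d = 20300 − 456(57.6) + 0.0669(27400) + 119(169) = 15978.46.
∂Q_d/∂P = −456.
E = (-456) × (57.6/15978.46) = -1.6438…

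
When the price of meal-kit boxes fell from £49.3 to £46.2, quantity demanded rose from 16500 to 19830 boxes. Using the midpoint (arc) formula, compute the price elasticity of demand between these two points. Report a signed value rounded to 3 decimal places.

-2.824

%ΔQ = (19830 − 16500) / [(16500 + 19830)/2] = 3330/18165 = 0.183319…
%ΔP = (46.2 − 49.3) / [(49.3 + 46.2)/2] = -3.1/47.75 = -0.064921…
Arc Ed = %ΔQ / %ΔP = (3330/18165) / (-3.1/47.75) = -2.82371…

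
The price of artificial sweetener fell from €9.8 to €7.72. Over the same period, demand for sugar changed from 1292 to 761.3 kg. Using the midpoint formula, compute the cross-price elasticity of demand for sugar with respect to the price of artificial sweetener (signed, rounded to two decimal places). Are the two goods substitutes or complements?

2.18; substitutes

%ΔQ_{sugar} = (761.3 − 1292)/avg = -530.7/1026.65 = -0.516923…
%ΔP_{artificial sweetener} = (7.72 − 9.8)/avg = -2.08/8.76 = -0.237442…
E_cross = (-530.7/1026.65) / (-2.08/8.76) = 2.1770…
E_cross > 0 ⇒ the goods are substitutes.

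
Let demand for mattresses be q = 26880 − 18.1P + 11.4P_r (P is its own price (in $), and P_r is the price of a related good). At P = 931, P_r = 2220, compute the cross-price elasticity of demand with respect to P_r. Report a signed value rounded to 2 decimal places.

At the given values, q = 26880 − 18.1(931) + 11.4(2220) = 35336.9.
∂q/∂P_r = 11.4.
E = (11.4) × (2220/35336.9) = 0.7161…

0.72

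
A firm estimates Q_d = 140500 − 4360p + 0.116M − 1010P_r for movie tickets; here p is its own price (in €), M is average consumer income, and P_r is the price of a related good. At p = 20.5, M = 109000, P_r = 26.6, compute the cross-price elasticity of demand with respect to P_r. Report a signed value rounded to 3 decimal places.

At the given values, Q_d = 140500 − 4360(20.5) + 0.116(109000) − 1010(26.6) = 36898.
∂Q_d/∂P_r = -1010.
E = (-1010) × (26.6/36898) = -0.72811…

-0.728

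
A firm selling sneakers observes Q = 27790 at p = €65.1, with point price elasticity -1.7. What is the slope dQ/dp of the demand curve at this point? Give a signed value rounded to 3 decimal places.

-725.699

Ed = (dQ/dp)·(p/Q) ⇒ dQ/dp = Ed·Q/p = (-1.7)·27790/65.1 = -725.69892…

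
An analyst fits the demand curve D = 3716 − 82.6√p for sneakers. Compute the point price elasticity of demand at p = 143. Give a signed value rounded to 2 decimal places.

-0.18

dD/dp = −82.6/(2√p) = -3.45368. At p = 143, D = 2728.25.
Ed = (dD/dp)·(p/D) = (-3.45368) × (143/2728.25) = -0.1810…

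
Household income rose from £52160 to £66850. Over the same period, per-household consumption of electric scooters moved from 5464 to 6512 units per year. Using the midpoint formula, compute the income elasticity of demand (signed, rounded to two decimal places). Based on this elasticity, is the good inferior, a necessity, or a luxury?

0.71; necessity

%ΔQ = (6512 − 5464)/[( 5464 + 6512)/2] = 1048/5988 = 0.175016…
%ΔIncome = (66850 − 52160)/[( 52160 + 66850)/2] = 14690/59505 = 0.246870…
E_income = (1048/5988) / (14690/59505) = 0.7089…
0 < E_income < 1 ⇒ normal good, necessity.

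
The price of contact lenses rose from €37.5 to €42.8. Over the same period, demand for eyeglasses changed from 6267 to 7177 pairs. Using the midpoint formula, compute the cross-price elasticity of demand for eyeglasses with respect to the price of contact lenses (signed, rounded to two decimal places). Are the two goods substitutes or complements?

%ΔQ_{eyeglasses} = (7177 − 6267)/avg = 910/6722 = 0.135376…
%ΔP_{contact lenses} = (42.8 − 37.5)/avg = 5.3/40.15 = 0.132004…
E_cross = (910/6722) / (5.3/40.15) = 1.0255…
E_cross > 0 ⇒ the goods are substitutes.

1.03; substitutes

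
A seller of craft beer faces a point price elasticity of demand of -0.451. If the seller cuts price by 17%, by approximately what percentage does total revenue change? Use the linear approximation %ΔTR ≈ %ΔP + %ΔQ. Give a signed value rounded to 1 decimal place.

%ΔQ ≈ Ed × %ΔP = (-0.451) × (-17%) = +7.6670%
%ΔTR ≈ %ΔP + %ΔQ = (-17%) + (+7.6670%) = -9.3330%

-9.3%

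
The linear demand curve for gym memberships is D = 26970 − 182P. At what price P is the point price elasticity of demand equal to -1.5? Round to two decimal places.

88.91

Ed = −182P/(26970 − 182P). Set this equal to -1.5:
182P = 1.5·(26970 − 182P) ⇒ 182P(1 + 1.5) = 1.5·26970
P = 1.5·26970 / (182·2.5) = 88.9120…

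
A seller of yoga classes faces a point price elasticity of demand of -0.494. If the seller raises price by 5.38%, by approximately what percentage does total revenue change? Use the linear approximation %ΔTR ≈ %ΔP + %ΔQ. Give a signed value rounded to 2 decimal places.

%ΔQ ≈ Ed × %ΔP = (-0.494) × (+5.38%) = -2.6577%
%ΔTR ≈ %ΔP + %ΔQ = (+5.38%) + (-2.6577%) = +2.7223%

+2.72%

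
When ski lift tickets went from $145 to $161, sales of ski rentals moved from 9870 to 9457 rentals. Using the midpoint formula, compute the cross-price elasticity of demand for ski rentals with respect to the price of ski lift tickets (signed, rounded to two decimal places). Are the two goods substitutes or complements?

%ΔQ_{ski rentals} = (9457 − 9870)/avg = -413/9663.5 = -0.042738…
%ΔP_{ski lift tickets} = (161 − 145)/avg = 16/153 = 0.104575…
E_cross = (-413/9663.5) / (16/153) = -0.4086…
E_cross < 0 ⇒ the goods are complements.

-0.41; complements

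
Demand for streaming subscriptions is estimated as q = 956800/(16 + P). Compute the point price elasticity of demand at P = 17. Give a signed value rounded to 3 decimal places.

dq/dP = −956800/(16 + P)² = -878.604. At P = 17, q = 28993.9.
Ed = (dq/dP)·(P/q) = (-878.604) × (17/28993.9) = -0.51515…

-0.515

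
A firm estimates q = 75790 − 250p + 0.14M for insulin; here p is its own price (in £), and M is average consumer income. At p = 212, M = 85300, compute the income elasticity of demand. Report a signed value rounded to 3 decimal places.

At the given values, q = 75790 − 250(212) + 0.14(85300) = 34732.
∂q/∂M = 0.14.
E = (0.14) × (85300/34732) = 0.34383…

0.344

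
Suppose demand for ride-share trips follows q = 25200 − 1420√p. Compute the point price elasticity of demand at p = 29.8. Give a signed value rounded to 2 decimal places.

dq/dp = −1420/(2√p) = -130.062. At p = 29.8, q = 17448.3.
Ed = (dq/dp)·(p/q) = (-130.062) × (29.8/17448.3) = -0.2221…

-0.22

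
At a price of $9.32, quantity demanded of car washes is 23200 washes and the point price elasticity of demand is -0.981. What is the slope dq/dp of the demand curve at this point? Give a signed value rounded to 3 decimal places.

-2441.974

Ed = (dq/dp)·(p/q) ⇒ dq/dp = Ed·q/p = (-0.981)·23200/9.32 = -2441.97424…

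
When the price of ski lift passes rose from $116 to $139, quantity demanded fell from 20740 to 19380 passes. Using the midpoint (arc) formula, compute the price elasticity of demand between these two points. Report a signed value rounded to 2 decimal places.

%ΔQ = (19380 − 20740) / [(20740 + 19380)/2] = -1360/20060 = -0.067796…
%ΔP = (139 − 116) / [(116 + 139)/2] = 23/127.5 = 0.180392…
Arc Ed = %ΔQ / %ΔP = (-1360/20060) / (23/127.5) = -0.3758…

-0.38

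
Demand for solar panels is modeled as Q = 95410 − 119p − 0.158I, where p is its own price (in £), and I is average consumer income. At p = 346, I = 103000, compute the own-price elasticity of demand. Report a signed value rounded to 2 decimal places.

-1.08

At the given values, Q = 95410 − 119(346) − 0.158(103000) = 37962.
∂Q/∂p = −119.
E = (-119) × (346/37962) = -1.0846…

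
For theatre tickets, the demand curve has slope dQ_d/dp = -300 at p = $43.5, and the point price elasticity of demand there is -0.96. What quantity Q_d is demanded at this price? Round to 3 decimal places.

Ed = (dQ_d/dp)·(p/Q_d) ⇒ Q_d = (dQ_d/dp)·p/Ed = (-300)·43.5/(-0.96) = 13593.75

13593.750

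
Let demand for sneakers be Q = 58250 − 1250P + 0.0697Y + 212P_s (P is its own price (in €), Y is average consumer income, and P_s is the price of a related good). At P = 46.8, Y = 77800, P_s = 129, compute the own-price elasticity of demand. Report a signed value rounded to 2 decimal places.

At the given values, Q = 58250 − 1250(46.8) + 0.0697(77800) + 212(129) = 32520.66.
∂Q/∂P = −1250.
E = (-1250) × (46.8/32520.66) = -1.7988…

-1.80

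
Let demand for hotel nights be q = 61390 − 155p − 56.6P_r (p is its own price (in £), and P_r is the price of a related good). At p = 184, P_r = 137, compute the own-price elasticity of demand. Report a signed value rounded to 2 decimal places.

-1.14

At the given values, q = 61390 − 155(184) − 56.6(137) = 25115.8.
∂q/∂p = −155.
E = (-155) × (184/25115.8) = -1.1355…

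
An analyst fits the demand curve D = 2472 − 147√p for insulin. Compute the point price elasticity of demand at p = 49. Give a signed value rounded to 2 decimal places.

-0.36

dD/dp = −147/(2√p) = -10.5. At p = 49, D = 1443.
Ed = (dD/dp)·(p/D) = (-10.5) × (49/1443) = -0.3565…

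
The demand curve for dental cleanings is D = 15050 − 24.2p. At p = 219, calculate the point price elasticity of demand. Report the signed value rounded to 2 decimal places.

dD/dp = −24.2. At p = 219, D = 15050 − 24.2(219) = 9750.2.
Ed = (dD/dp)·(p/D) = −24.2 × (219/9750.2) = -0.5435…

-0.54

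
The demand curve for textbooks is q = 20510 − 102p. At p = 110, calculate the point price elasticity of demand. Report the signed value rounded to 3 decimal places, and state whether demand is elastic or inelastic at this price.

-1.208; elastic

dq/dp = −102. At p = 110, q = 20510 − 102(110) = 9290.
Ed = (dq/dp)·(p/q) = −102 × (110/9290) = -1.20775…
|Ed| = 1.208 > 1, so demand is elastic.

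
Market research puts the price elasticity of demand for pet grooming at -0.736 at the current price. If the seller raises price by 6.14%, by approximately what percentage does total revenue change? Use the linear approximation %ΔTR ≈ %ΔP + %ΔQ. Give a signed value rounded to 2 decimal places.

+1.62%

%ΔQ ≈ Ed × %ΔP = (-0.736) × (+6.14%) = -4.5190%
%ΔTR ≈ %ΔP + %ΔQ = (+6.14%) + (-4.5190%) = +1.6210%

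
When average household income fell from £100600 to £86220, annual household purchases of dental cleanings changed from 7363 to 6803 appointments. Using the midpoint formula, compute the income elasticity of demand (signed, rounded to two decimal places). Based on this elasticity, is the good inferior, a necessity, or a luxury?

%ΔQ = (6803 − 7363)/[( 7363 + 6803)/2] = -560/7083 = -0.079062…
%ΔIncome = (86220 − 100600)/[( 100600 + 86220)/2] = -14380/93410 = -0.153944…
E_income = (-560/7083) / (-14380/93410) = 0.5135…
0 < E_income < 1 ⇒ normal good, necessity.

0.51; necessity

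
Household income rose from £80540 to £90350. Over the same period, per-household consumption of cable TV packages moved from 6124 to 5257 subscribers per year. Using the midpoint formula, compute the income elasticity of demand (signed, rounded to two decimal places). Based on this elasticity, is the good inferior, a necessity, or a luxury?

-1.33; inferior

%ΔQ = (5257 − 6124)/[( 6124 + 5257)/2] = -867/5690.5 = -0.152359…
%ΔIncome = (90350 − 80540)/[( 80540 + 90350)/2] = 9810/85445 = 0.114810…
E_income = (-867/5690.5) / (9810/85445) = -1.3270…
E_income < 0 ⇒ inferior good.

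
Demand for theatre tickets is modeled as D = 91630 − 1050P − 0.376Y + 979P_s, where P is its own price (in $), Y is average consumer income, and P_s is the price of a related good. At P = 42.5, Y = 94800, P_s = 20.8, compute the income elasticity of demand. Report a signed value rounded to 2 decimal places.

-1.12

At the given values, D = 91630 − 1050(42.5) − 0.376(94800) + 979(20.8) = 31723.4.
∂D/∂Y = -0.376.
E = (-0.376) × (94800/31723.4) = -1.1236…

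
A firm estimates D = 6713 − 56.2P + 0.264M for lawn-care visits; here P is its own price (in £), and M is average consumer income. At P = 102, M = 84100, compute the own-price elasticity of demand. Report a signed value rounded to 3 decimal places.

At the given values, D = 6713 − 56.2(102) + 0.264(84100) = 23183.
∂D/∂P = −56.2.
E = (-56.2) × (102/23183) = -0.24726…

-0.247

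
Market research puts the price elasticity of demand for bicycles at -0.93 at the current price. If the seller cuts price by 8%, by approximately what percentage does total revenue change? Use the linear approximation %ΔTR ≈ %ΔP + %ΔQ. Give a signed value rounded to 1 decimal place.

%ΔQ ≈ Ed × %ΔP = (-0.93) × (-8%) = +7.4400%
%ΔTR ≈ %ΔP + %ΔQ = (-8%) + (+7.4400%) = -0.5600%

-0.6%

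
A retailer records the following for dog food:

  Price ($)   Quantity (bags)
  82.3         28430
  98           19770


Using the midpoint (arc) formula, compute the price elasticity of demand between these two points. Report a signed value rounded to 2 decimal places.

%ΔQ = (19770 − 28430) / [(28430 + 19770)/2] = -8660/24100 = -0.359336…
%ΔP = (98 − 82.3) / [(82.3 + 98)/2] = 15.7/90.15 = 0.174154…
Arc Ed = %ΔQ / %ΔP = (-8660/24100) / (15.7/90.15) = -2.0633…

-2.06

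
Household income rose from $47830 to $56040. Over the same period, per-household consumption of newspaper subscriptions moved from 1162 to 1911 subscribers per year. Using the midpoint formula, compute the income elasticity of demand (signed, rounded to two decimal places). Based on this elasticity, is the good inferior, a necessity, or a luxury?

%ΔQ = (1911 − 1162)/[( 1162 + 1911)/2] = 749/1536.5 = 0.487471…
%ΔIncome = (56040 − 47830)/[( 47830 + 56040)/2] = 8210/51935 = 0.158082…
E_income = (749/1536.5) / (8210/51935) = 3.0836…
E_income > 1 ⇒ normal good, luxury.

3.08; luxury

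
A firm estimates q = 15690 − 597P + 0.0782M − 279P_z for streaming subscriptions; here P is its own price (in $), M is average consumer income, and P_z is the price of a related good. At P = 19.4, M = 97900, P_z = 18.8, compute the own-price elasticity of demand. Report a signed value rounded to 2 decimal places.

-1.78

At the given values, q = 15690 − 597(19.4) + 0.0782(97900) − 279(18.8) = 6518.78.
∂q/∂P = −597.
E = (-597) × (19.4/6518.78) = -1.7766…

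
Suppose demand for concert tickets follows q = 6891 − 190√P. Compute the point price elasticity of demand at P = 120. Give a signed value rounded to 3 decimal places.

-0.216

dq/dP = −190/(2√P) = -8.67227. At P = 120, q = 4809.65.
Ed = (dq/dP)·(P/q) = (-8.67227) × (120/4809.65) = -0.21637…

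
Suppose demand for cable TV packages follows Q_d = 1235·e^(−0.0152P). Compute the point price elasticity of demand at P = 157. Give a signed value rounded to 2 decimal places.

dQ_d/dP = −0.0152·Q_d = -1.72628. At P = 157, Q_d = 113.571.
Ed = (dQ_d/dP)·(P/Q_d) = (-1.72628) × (157/113.571) = -2.3864

-2.39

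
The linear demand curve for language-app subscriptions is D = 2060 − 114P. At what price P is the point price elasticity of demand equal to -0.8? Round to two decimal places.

8.03

Ed = −114P/(2060 − 114P). Set this equal to -0.8:
114P = 0.8·(2060 − 114P) ⇒ 114P(1 + 0.8) = 0.8·2060
P = 0.8·2060 / (114·1.8) = 8.0311…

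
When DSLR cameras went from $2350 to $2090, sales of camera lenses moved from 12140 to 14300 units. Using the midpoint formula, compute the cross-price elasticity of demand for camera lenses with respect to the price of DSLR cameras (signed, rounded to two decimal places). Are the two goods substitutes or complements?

%ΔQ_{camera lenses} = (14300 − 12140)/avg = 2160/13220 = 0.163388…
%ΔP_{DSLR cameras} = (2090 − 2350)/avg = -260/2220 = -0.117117…
E_cross = (2160/13220) / (-260/2220) = -1.3950…
E_cross < 0 ⇒ the goods are complements.

-1.40; complements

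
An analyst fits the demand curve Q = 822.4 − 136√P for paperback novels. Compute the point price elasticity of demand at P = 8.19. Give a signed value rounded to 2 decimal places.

dQ/dP = −136/(2√P) = -23.7611. At P = 8.19, Q = 433.193.
Ed = (dQ/dP)·(P/Q) = (-23.7611) × (8.19/433.193) = -0.4492…

-0.45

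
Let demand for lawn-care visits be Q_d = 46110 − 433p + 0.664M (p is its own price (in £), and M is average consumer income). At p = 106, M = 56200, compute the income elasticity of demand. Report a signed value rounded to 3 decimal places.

At the given values, Q_d = 46110 − 433(106) + 0.664(56200) = 37528.8.
∂Q_d/∂M = 0.664.
E = (0.664) × (56200/37528.8) = 0.99435…

0.994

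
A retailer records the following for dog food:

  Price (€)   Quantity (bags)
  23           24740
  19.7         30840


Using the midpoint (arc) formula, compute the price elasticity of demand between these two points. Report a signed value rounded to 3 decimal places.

%ΔQ = (30840 − 24740) / [(24740 + 30840)/2] = 6100/27790 = 0.219503…
%ΔP = (19.7 − 23) / [(23 + 19.7)/2] = -3.3/21.35 = -0.154566…
Arc Ed = %ΔQ / %ΔP = (6100/27790) / (-3.3/21.35) = -1.42012…

-1.420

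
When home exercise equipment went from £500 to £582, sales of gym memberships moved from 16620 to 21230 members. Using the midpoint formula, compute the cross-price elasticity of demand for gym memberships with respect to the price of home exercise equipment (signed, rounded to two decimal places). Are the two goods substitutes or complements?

%ΔQ_{gym memberships} = (21230 − 16620)/avg = 4610/18925 = 0.243593…
%ΔP_{home exercise equipment} = (582 − 500)/avg = 82/541 = 0.151571…
E_cross = (4610/18925) / (82/541) = 1.6071…
E_cross > 0 ⇒ the goods are substitutes.

1.61; substitutes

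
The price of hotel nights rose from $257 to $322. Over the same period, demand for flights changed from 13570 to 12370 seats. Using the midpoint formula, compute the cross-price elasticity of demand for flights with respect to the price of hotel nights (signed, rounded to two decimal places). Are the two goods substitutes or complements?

-0.41; complements

%ΔQ_{flights} = (12370 − 13570)/avg = -1200/12970 = -0.092521…
%ΔP_{hotel nights} = (322 − 257)/avg = 65/289.5 = 0.224525…
E_cross = (-1200/12970) / (65/289.5) = -0.4120…
E_cross < 0 ⇒ the goods are complements.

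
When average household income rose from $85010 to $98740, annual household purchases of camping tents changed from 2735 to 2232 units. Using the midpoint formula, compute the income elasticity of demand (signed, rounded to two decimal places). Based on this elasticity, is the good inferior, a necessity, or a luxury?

-1.36; inferior

%ΔQ = (2232 − 2735)/[( 2735 + 2232)/2] = -503/2483.5 = -0.202536…
%ΔIncome = (98740 − 85010)/[( 85010 + 98740)/2] = 13730/91875 = 0.149442…
E_income = (-503/2483.5) / (13730/91875) = -1.3552…
E_income < 0 ⇒ inferior good.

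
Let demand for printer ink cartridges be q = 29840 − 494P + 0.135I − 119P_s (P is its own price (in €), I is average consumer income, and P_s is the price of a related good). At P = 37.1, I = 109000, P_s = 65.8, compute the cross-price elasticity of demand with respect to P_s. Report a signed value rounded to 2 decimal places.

At the given values, q = 29840 − 494(37.1) + 0.135(109000) − 119(65.8) = 18397.4.
∂q/∂P_s = -119.
E = (-119) × (65.8/18397.4) = -0.4256…

-0.43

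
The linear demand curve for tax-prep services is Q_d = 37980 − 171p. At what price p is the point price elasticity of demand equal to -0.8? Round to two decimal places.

98.71

Ed = −171p/(37980 − 171p). Set this equal to -0.8:
171p = 0.8·(37980 − 171p) ⇒ 171p(1 + 0.8) = 0.8·37980
p = 0.8·37980 / (171·1.8) = 98.7134…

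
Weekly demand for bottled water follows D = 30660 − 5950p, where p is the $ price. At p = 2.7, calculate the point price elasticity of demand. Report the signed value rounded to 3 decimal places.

dD/dp = −5950. At p = 2.7, D = 30660 − 5950(2.7) = 14595.
Ed = (dD/dp)·(p/D) = −5950 × (2.7/14595) = -1.10071…

-1.101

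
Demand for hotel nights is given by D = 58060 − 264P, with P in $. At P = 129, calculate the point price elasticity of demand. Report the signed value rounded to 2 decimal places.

dD/dP = −264. At P = 129, D = 58060 − 264(129) = 24004.
Ed = (dD/dP)·(P/D) = −264 × (129/24004) = -1.4187…

-1.42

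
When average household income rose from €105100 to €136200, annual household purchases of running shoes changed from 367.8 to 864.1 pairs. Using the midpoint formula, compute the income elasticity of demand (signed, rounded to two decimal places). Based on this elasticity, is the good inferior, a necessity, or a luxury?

%ΔQ = (864.1 − 367.8)/[( 367.8 + 864.1)/2] = 496.3/615.95 = 0.805747…
%ΔIncome = (136200 − 105100)/[( 105100 + 136200)/2] = 31100/120650 = 0.257770…
E_income = (496.3/615.95) / (31100/120650) = 3.1258…
E_income > 1 ⇒ normal good, luxury.

3.13; luxury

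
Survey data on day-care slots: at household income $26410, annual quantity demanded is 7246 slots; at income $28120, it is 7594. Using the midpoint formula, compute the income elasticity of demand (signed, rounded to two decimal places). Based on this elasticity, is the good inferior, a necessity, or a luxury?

0.75; necessity

%ΔQ = (7594 − 7246)/[( 7246 + 7594)/2] = 348/7420 = 0.046900…
%ΔIncome = (28120 − 26410)/[( 26410 + 28120)/2] = 1710/27265 = 0.062717…
E_income = (348/7420) / (1710/27265) = 0.7477…
0 < E_income < 1 ⇒ normal good, necessity.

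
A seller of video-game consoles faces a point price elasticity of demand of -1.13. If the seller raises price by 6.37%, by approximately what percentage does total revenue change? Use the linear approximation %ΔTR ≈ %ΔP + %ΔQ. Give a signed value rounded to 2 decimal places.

%ΔQ ≈ Ed × %ΔP = (-1.13) × (+6.37%) = -7.1981%
%ΔTR ≈ %ΔP + %ΔQ = (+6.37%) + (-7.1981%) = -0.8281%

-0.83%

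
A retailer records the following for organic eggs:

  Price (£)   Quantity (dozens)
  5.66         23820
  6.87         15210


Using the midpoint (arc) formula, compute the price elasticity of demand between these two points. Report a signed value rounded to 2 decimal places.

-2.28

%ΔQ = (15210 − 23820) / [(23820 + 15210)/2] = -8610/19515 = -0.441199…
%ΔP = (6.87 − 5.66) / [(5.66 + 6.87)/2] = 1.21/6.265 = 0.193136…
Arc Ed = %ΔQ / %ΔP = (-8610/19515) / (1.21/6.265) = -2.2843…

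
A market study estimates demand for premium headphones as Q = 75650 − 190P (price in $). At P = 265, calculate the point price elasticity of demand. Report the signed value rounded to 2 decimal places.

dQ/dP = −190. At P = 265, Q = 75650 − 190(265) = 25300.
Ed = (dQ/dP)·(P/Q) = −190 × (265/25300) = -1.9901…

-1.99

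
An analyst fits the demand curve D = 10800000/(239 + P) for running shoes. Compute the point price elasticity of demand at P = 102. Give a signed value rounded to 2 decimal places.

-0.30

dD/dP = −10800000/(239 + P)² = -92.8785. At P = 102, D = 31671.6.
Ed = (dD/dP)·(P/D) = (-92.8785) × (102/31671.6) = -0.2991…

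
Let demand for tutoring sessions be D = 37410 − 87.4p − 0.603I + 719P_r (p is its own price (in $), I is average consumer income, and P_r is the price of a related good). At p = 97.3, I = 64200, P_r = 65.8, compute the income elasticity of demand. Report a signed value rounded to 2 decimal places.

-1.03

At the given values, D = 37410 − 87.4(97.3) − 0.603(64200) + 719(65.8) = 37503.58.
∂D/∂I = -0.603.
E = (-0.603) × (64200/37503.58) = -1.0322…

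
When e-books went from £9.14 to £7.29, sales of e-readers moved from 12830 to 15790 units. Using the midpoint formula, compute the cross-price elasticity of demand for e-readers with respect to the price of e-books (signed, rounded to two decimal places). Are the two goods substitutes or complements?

-0.92; complements

%ΔQ_{e-readers} = (15790 − 12830)/avg = 2960/14310 = 0.206848…
%ΔP_{e-books} = (7.29 − 9.14)/avg = -1.85/8.215 = -0.225197…
E_cross = (2960/14310) / (-1.85/8.215) = -0.9185…
E_cross < 0 ⇒ the goods are complements.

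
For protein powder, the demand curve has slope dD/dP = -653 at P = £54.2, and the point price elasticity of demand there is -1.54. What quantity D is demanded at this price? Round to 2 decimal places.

Ed = (dD/dP)·(P/D) ⇒ D = (dD/dP)·P/Ed = (-653)·54.2/(-1.54) = 22982.2077…

22982.21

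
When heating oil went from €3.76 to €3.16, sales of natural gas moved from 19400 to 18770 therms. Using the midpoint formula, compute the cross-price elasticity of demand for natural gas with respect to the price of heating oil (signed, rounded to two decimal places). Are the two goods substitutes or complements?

0.19; substitutes

%ΔQ_{natural gas} = (18770 − 19400)/avg = -630/19085 = -0.033010…
%ΔP_{heating oil} = (3.16 − 3.76)/avg = -0.6/3.46 = -0.173410…
E_cross = (-630/19085) / (-0.6/3.46) = 0.1903…
E_cross > 0 ⇒ the goods are substitutes.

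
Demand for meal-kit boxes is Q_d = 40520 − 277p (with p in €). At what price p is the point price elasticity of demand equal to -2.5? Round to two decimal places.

104.49

Ed = −277p/(40520 − 277p). Set this equal to -2.5:
277p = 2.5·(40520 − 277p) ⇒ 277p(1 + 2.5) = 2.5·40520
p = 2.5·40520 / (277·3.5) = 104.4868…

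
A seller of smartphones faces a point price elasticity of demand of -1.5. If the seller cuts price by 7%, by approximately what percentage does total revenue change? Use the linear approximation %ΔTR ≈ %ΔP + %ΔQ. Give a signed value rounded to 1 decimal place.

+3.5%

%ΔQ ≈ Ed × %ΔP = (-1.5) × (-7%) = +10.5000%
%ΔTR ≈ %ΔP + %ΔQ = (-7%) + (+10.5000%) = +3.5000%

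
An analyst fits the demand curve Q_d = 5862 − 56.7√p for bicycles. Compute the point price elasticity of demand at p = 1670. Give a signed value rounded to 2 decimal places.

-0.33

dQ_d/dp = −56.7/(2√p) = -0.693737. At p = 1670, Q_d = 3544.92.
Ed = (dQ_d/dp)·(p/Q_d) = (-0.693737) × (1670/3544.92) = -0.3268…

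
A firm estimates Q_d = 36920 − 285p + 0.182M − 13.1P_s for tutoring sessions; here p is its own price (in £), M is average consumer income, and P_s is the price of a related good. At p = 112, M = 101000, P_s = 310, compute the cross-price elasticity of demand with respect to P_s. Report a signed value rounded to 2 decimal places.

-0.21

At the given values, Q_d = 36920 − 285(112) + 0.182(101000) − 13.1(310) = 19321.
∂Q_d/∂P_s = -13.1.
E = (-13.1) × (310/19321) = -0.2101…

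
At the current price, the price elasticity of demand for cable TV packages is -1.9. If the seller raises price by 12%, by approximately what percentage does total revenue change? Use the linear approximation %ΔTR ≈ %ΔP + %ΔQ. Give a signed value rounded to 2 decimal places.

%ΔQ ≈ Ed × %ΔP = (-1.9) × (+12%) = -22.8000%
%ΔTR ≈ %ΔP + %ΔQ = (+12%) + (-22.8000%) = -10.8000%

-10.80%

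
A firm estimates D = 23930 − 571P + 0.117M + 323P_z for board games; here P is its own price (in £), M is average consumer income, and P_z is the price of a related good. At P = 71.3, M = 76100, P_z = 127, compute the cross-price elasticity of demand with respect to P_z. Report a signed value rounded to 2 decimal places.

1.24

At the given values, D = 23930 − 571(71.3) + 0.117(76100) + 323(127) = 33142.4.
∂D/∂P_z = 323.
E = (323) × (127/33142.4) = 1.2377…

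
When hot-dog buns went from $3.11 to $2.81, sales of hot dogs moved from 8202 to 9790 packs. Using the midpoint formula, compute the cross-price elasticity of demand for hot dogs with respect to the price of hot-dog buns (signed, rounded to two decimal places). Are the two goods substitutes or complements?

%ΔQ_{hot dogs} = (9790 − 8202)/avg = 1588/8996 = 0.176522…
%ΔP_{hot-dog buns} = (2.81 − 3.11)/avg = -0.3/2.96 = -0.101351…
E_cross = (1588/8996) / (-0.3/2.96) = -1.7416…
E_cross < 0 ⇒ the goods are complements.

-1.74; complements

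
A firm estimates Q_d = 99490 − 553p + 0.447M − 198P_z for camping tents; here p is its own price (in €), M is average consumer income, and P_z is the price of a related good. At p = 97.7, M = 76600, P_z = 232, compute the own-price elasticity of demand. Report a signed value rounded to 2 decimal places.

At the given values, Q_d = 99490 − 553(97.7) + 0.447(76600) − 198(232) = 33766.1.
∂Q_d/∂p = −553.
E = (-553) × (97.7/33766.1) = -1.6000…

-1.60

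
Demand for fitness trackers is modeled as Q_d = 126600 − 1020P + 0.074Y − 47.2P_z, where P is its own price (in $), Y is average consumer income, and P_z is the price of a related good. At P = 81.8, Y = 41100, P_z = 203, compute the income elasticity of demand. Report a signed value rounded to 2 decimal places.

At the given values, Q_d = 126600 − 1020(81.8) + 0.074(41100) − 47.2(203) = 36623.8.
∂Q_d/∂Y = 0.074.
E = (0.074) × (41100/36623.8) = 0.0830…

0.08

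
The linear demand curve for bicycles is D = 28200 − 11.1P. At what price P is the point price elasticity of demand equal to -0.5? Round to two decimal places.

Ed = −11.1P/(28200 − 11.1P). Set this equal to -0.5:
11.1P = 0.5·(28200 − 11.1P) ⇒ 11.1P(1 + 0.5) = 0.5·28200
P = 0.5·28200 / (11.1·1.5) = 846.8468…

846.85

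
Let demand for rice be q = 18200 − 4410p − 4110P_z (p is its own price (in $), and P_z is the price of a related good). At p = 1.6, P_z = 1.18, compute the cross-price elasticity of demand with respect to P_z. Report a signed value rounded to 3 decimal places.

-0.771

At the given values, q = 18200 − 4410(1.6) − 4110(1.18) = 6294.2.
∂q/∂P_z = -4110.
E = (-4110) × (1.18/6294.2) = -0.77051…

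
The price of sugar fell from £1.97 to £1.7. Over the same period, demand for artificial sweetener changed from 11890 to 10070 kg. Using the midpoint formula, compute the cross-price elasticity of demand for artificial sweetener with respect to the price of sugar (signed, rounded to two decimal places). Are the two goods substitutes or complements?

1.13; substitutes

%ΔQ_{artificial sweetener} = (10070 − 11890)/avg = -1820/10980 = -0.165755…
%ΔP_{sugar} = (1.7 − 1.97)/avg = -0.27/1.835 = -0.147138…
E_cross = (-1820/10980) / (-0.27/1.835) = 1.1265…
E_cross > 0 ⇒ the goods are substitutes.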